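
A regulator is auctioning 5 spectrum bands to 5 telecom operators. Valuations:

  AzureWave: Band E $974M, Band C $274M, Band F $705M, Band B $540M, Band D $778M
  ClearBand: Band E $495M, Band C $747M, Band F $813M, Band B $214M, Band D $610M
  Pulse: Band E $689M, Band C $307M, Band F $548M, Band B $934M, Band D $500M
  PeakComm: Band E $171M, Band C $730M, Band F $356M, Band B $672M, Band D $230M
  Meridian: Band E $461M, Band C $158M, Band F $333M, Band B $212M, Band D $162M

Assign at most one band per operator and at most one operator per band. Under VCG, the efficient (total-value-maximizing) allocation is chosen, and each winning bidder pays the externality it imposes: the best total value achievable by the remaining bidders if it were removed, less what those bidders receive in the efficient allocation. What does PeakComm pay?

Efficient allocation: AzureWave→Band D ($778M), ClearBand→Band F ($813M), Pulse→Band B ($934M), PeakComm→Band C ($730M), Meridian→Band E ($461M); total welfare W = $3716M.
PeakComm receives Band C at value $730M, so the others get W − 730 = $2986M.
Without PeakComm: best allocation of the remaining 4 bidders over all 5 bands is AzureWave→Band E ($974M), ClearBand→Band C ($747M), Pulse→Band B ($934M), Meridian→Band F ($333M), total $2988M.
VCG payment = (others' best without PeakComm) − (others' welfare with PeakComm) = 2988 − 2986 = $2M.

PeakComm pays $2M.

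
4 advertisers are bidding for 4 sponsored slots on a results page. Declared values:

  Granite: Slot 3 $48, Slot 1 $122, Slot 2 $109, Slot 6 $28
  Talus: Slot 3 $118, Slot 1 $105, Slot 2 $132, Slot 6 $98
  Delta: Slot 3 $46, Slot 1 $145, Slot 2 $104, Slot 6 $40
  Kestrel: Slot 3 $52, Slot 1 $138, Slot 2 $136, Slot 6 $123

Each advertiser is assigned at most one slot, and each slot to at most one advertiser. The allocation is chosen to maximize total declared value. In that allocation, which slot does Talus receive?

This is the linear assignment problem.
Optimal: Granite→Slot 2 ($109), Talus→Slot 3 ($118), Delta→Slot 1 ($145), Kestrel→Slot 6 ($123) — total 109+118+145+123 = $495.
Row-greedy (each advertiser in turn takes its best remaining slot) gives $423, worse by 72.
No other one-to-one assignment exceeds $495.
Talus's own top slot is Slot 2 ($132), but forcing Talus→Slot 2 and reassigning the rest optimally gives only $448 — worse by 47.

Talus receives Slot 3.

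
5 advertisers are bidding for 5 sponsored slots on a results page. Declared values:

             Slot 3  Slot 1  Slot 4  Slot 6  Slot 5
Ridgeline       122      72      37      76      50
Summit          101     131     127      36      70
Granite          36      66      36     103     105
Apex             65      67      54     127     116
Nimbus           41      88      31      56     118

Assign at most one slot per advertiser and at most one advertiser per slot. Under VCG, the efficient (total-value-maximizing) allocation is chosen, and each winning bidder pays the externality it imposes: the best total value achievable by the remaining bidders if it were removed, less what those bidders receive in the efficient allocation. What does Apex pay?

Apex pays $32.

Efficient allocation: Ridgeline→Slot 3 ($122), Summit→Slot 4 ($127), Granite→Slot 5 ($105), Apex→Slot 6 ($127), Nimbus→Slot 1 ($88); total welfare W = $569.
Apex receives Slot 6 at value $127, so the others get W − 127 = $442.
Without Apex: best allocation of the remaining 4 bidders over all 5 slots is Ridgeline→Slot 3 ($122), Summit→Slot 1 ($131), Granite→Slot 6 ($103), Nimbus→Slot 5 ($118), total $474.
VCG payment = (others' best without Apex) − (others' welfare with Apex) = 474 − 442 = $32.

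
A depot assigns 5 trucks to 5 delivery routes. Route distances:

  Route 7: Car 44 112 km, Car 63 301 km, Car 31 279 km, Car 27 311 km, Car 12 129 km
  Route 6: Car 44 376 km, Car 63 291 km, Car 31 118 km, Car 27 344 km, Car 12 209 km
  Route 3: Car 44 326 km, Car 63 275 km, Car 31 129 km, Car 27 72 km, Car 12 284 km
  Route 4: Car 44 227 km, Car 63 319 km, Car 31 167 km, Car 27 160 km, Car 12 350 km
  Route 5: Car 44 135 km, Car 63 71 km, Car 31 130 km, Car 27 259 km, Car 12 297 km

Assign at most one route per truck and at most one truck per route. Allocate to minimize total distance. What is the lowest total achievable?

Minimum total: 617 km

Optimal: Car 44→Route 4 (227 km), Car 63→Route 5 (71 km), Car 31→Route 6 (118 km), Car 27→Route 3 (72 km), Car 12→Route 7 (129 km) — total 227+71+118+72+129 = 617 km.
Column-greedy (each route in turn goes to its cheapest remaining truck) gives 918 km, worse by 301.
Next-best assignment: Car 44→Route 7, Car 63→Route 5, Car 31→Route 4, Car 27→Route 3, Car 12→Route 6 = 631 km.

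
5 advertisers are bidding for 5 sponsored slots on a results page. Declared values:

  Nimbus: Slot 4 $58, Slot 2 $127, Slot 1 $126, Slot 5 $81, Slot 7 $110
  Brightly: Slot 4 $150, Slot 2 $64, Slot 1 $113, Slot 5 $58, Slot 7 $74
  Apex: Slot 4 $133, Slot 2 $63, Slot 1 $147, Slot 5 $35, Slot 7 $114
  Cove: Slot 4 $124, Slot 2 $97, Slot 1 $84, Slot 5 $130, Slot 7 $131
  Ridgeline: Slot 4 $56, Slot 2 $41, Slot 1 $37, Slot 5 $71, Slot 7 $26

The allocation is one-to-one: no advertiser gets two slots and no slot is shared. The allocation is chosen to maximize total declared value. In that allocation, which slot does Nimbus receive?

Nimbus receives Slot 2.

This is a one-to-one assignment (maximum-weight bipartite matching).
Optimal: Nimbus→Slot 2 ($127), Brightly→Slot 4 ($150), Apex→Slot 1 ($147), Cove→Slot 7 ($131), Ridgeline→Slot 5 ($71) — total 127+150+147+131+71 = $626.
Column-greedy (each slot in turn goes to its best remaining advertiser) gives $580, worse by 46.
Swapping Cove↔Brightly (Cove→Slot 4 $124, Brightly→Slot 7 $74) loses 83.
No other one-to-one assignment exceeds $626.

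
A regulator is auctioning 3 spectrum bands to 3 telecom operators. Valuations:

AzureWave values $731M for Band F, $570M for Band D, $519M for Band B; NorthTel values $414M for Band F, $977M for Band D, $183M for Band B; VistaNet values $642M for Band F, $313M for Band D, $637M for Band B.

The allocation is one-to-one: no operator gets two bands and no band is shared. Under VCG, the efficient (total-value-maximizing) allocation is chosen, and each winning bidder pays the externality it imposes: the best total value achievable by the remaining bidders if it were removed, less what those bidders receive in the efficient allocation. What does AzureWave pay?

AzureWave pays $5M.

Efficient allocation: AzureWave→Band F ($731M), NorthTel→Band D ($977M), VistaNet→Band B ($637M); total welfare W = $2345M.
AzureWave receives Band F at value $731M, so the others get W − 731 = $1614M.
Without AzureWave: best allocation of the remaining 2 bidders over all 3 bands is NorthTel→Band D ($977M), VistaNet→Band F ($642M), total $1619M.
VCG payment = (others' best without AzureWave) − (others' welfare with AzureWave) = 1619 − 1614 = $5M.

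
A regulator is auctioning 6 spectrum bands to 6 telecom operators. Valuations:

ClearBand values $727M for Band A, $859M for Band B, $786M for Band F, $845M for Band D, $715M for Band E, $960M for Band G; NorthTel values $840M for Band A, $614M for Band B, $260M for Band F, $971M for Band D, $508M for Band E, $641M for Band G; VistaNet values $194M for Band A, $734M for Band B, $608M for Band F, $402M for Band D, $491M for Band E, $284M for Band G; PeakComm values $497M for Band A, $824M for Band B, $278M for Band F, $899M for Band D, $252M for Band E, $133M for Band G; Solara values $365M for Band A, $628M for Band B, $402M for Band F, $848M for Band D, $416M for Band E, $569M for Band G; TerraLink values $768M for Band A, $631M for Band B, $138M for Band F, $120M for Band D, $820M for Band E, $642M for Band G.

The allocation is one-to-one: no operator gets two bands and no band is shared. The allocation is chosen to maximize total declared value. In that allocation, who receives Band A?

NorthTel receives Band A.

Optimal: ClearBand→Band G ($960M), NorthTel→Band A ($840M), VistaNet→Band F ($608M), PeakComm→Band B ($824M), Solara→Band D ($848M), TerraLink→Band E ($820M) — total 960+840+608+824+848+820 = $4900M.
Column-greedy (each band in turn goes to its best remaining operator) gives $4595M, worse by 305.
Next-best assignment: ClearBand→Band G, NorthTel→Band A, VistaNet→Band F, PeakComm→Band D, Solara→Band B, TerraLink→Band E = $4755M.
Every other assignment is strictly worse.
NorthTel's own top band is Band D ($971M), but forcing NorthTel→Band D and reassigning the rest optimally gives only $4548M — worse by 352.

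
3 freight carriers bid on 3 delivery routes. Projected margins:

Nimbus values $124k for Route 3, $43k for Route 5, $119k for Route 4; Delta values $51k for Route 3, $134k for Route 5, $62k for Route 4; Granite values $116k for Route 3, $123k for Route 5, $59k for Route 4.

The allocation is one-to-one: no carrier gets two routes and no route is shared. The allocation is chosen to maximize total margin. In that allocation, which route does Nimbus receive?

This is the linear assignment problem.
Optimal: Nimbus→Route 4 ($119k), Delta→Route 5 ($134k), Granite→Route 3 ($116k) — total 119+134+116 = $369k.
No other one-to-one assignment exceeds $369k.
Nimbus's own top route is Route 3 ($124k), but forcing Nimbus→Route 3 and reassigning the rest optimally gives only $317k — worse by 52.

Nimbus receives Route 4.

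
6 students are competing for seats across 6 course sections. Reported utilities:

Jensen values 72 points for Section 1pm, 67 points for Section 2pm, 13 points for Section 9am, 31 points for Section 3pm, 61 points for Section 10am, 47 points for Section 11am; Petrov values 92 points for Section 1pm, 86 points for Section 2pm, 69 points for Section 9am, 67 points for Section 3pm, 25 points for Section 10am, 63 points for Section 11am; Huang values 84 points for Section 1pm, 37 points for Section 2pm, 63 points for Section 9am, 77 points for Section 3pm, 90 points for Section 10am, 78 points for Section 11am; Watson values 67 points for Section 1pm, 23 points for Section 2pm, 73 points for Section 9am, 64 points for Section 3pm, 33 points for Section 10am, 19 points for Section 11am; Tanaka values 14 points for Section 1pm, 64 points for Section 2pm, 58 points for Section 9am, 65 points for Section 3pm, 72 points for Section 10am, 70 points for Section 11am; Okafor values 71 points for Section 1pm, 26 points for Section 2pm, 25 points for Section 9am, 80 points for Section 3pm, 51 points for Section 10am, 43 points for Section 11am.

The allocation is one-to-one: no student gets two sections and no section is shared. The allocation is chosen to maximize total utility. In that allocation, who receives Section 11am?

This is a one-to-one assignment (maximum-weight bipartite matching).
Optimal: Jensen→Section 2pm (67 points), Petrov→Section 1pm (92 points), Huang→Section 10am (90 points), Watson→Section 9am (73 points), Tanaka→Section 11am (70 points), Okafor→Section 3pm (80 points) — total 67+92+90+73+70+80 = 472 points.
Row-greedy (each student in turn takes its best remaining section) gives 471 points, worse by 1.
Tanaka's own top section is Section 10am (72 points), but forcing Tanaka→Section 10am and reassigning the rest optimally gives only 462 points — worse by 10.

Tanaka receives Section 11am.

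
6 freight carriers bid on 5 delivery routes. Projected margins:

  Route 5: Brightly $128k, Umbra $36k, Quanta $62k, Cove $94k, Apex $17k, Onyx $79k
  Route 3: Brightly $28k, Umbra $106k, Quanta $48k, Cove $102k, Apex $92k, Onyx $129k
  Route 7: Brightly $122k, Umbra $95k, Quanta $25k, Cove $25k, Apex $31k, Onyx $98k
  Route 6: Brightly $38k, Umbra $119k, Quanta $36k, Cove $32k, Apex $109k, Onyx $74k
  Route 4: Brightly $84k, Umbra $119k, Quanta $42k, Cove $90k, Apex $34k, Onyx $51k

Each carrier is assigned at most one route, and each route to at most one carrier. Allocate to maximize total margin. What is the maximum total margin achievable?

Treat this as an assignment problem: match each carrier to one route.
Optimal: Cove→Route 5 ($94k), Onyx→Route 3 ($129k), Brightly→Route 7 ($122k), Apex→Route 6 ($109k), Umbra→Route 4 ($119k) — total 94+129+122+109+119 = $573k.
Column-greedy (each route in turn goes to its best remaining carrier) gives $551k, worse by 22.
Checked against all permutations: $573k is optimal.

Maximum total: $573k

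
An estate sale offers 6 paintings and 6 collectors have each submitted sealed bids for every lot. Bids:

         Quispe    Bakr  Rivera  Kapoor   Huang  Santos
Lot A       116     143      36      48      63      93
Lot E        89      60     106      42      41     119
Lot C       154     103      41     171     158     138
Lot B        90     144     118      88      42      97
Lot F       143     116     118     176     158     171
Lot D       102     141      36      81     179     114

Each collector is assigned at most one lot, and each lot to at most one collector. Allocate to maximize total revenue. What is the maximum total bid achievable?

Max total: $889

Optimal: Quispe→Lot C ($154), Bakr→Lot A ($143), Rivera→Lot B ($118), Kapoor→Lot F ($176), Huang→Lot D ($179), Santos→Lot E ($119) — total 154+143+118+176+179+119 = $889.
Row-greedy (each collector in turn takes its best remaining lot) gives $679, worse by 210.
Swapping Huang↔Rivera (Huang→Lot B $42, Rivera→Lot D $36) loses 219.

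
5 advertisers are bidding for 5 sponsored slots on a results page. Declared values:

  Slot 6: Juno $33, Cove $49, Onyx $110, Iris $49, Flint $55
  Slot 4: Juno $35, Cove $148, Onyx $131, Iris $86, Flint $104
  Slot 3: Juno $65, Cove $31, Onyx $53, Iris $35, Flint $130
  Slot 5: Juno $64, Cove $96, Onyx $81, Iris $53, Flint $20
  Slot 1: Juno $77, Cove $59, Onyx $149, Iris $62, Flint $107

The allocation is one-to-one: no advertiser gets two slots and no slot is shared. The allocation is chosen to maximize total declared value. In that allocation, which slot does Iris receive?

Optimal: Juno→Slot 5 ($64), Cove→Slot 4 ($148), Onyx→Slot 1 ($149), Iris→Slot 6 ($49), Flint→Slot 3 ($130) — total 64+148+149+49+130 = $540.
Next-best assignment: Juno→Slot 1, Cove→Slot 4, Onyx→Slot 6, Iris→Slot 5, Flint→Slot 3 = $518.
Checked against all permutations: $540 is optimal.
Iris's own top slot is Slot 4 ($86), but forcing Iris→Slot 4 and reassigning the rest optimally gives only $499 — worse by 41.

Iris receives Slot 6.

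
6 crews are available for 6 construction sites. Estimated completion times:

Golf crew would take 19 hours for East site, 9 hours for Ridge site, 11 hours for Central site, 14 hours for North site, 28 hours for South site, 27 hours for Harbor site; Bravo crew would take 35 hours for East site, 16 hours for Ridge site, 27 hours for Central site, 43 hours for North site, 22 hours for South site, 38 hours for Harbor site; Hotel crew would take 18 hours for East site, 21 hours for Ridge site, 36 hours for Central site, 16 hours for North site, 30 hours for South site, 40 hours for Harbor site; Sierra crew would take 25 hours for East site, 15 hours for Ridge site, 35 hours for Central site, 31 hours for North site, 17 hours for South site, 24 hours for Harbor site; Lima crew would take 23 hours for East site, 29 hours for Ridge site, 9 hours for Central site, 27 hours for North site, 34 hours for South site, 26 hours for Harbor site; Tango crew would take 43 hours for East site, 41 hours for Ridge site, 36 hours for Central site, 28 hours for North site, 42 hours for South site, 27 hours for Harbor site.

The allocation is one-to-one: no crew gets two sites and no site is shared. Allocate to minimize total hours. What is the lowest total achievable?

Optimal: Golf crew→North site (14 hours), Bravo crew→Ridge site (16 hours), Hotel crew→East site (18 hours), Sierra crew→South site (17 hours), Lima crew→Central site (9 hours), Tango crew→Harbor site (27 hours) — total 14+16+18+17+9+27 = 101 hours.
Row-greedy (each crew in turn takes its cheapest remaining site) gives 123 hours, worse by 22.
Next-best assignment: Golf crew→East site, Bravo crew→Ridge site, Hotel crew→North site, Sierra crew→South site, Lima crew→Central site, Tango crew→Harbor site = 104 hours.
Swapping Bravo crew↔Hotel crew (Bravo crew→East site 35 hours, Hotel crew→Ridge site 21 hours) adds 22.

Minimum total: 101 hours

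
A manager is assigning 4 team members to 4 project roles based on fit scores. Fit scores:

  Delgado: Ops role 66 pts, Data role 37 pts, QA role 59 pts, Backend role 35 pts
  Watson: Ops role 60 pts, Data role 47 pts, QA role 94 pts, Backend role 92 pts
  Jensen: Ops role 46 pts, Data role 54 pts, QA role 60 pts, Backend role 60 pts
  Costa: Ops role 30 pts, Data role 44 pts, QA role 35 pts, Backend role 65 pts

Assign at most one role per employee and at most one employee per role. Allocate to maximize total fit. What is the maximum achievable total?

This is the linear assignment problem.
Optimal: Delgado→Ops role (66 pts), Watson→QA role (94 pts), Jensen→Data role (54 pts), Costa→Backend role (65 pts) — total 66+94+54+65 = 279 pts.
Row-greedy (each employee in turn takes its best remaining role) gives 264 pts, worse by 15.
Every other assignment is strictly worse.

Max total: 279 pts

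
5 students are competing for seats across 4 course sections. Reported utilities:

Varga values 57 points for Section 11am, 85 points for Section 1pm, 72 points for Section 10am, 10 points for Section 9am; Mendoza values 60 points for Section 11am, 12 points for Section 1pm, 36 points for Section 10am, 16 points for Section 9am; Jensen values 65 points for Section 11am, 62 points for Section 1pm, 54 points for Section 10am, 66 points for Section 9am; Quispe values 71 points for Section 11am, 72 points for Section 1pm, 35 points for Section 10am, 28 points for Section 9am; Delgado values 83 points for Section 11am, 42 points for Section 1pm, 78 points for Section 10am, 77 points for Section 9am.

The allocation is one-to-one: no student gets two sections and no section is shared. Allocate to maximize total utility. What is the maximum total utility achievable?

Maximum total: 300 points

This is a one-to-one assignment (maximum-weight bipartite matching).
Optimal: Quispe→Section 11am (71 points), Varga→Section 1pm (85 points), Delgado→Section 10am (78 points), Jensen→Section 9am (66 points) — total 71+85+78+66 = 300 points.
Column-greedy (each section in turn goes to its best remaining student) gives 250 points, worse by 50.
Checked against all permutations: 300 points is optimal.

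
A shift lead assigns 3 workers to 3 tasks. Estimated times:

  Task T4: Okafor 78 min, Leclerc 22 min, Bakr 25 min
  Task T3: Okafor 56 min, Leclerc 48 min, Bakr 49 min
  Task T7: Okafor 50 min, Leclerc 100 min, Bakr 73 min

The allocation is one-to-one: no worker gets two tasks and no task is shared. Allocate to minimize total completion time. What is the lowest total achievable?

Min total: 121 min

Treat this as an assignment problem: match each worker to one task.
Optimal: Okafor→Task T7 (50 min), Leclerc→Task T4 (22 min), Bakr→Task T3 (49 min) — total 50+22+49 = 121 min.
Next-best assignment: Okafor→Task T7, Leclerc→Task T3, Bakr→Task T4 = 123 min.
Swapping Bakr↔Okafor (Bakr→Task T7 73 min, Okafor→Task T3 56 min) adds 30.
No other one-to-one assignment undercuts 121 min.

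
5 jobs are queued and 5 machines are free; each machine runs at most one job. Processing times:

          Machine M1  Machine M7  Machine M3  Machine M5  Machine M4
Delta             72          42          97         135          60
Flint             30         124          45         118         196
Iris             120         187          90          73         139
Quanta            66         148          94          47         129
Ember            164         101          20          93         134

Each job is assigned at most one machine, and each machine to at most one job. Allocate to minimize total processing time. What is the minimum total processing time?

Min total: 278 min

Optimal: Delta→Machine M7 (42 min), Flint→Machine M1 (30 min), Iris→Machine M4 (139 min), Quanta→Machine M5 (47 min), Ember→Machine M3 (20 min) — total 42+30+139+47+20 = 278 min.
Row-greedy (each job in turn takes its cheapest remaining machine) gives 373 min, worse by 95.
Next-best assignment: Delta→Machine M7, Flint→Machine M1, Iris→Machine M5, Quanta→Machine M4, Ember→Machine M3 = 294 min.
Swapping Delta↔Ember (Delta→Machine M3 97 min, Ember→Machine M7 101 min) adds 136.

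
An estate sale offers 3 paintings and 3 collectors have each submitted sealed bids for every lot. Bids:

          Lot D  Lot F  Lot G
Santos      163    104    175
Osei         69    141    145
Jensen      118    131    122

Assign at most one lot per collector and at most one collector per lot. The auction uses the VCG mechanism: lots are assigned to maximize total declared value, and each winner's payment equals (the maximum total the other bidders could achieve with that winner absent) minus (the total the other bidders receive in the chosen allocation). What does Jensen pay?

Jensen pays $8.

Efficient allocation: Santos→Lot D ($163), Osei→Lot G ($145), Jensen→Lot F ($131); total welfare W = $439.
Jensen receives Lot F at value $131, so the others get W − 131 = $308.
Without Jensen: best allocation of the remaining 2 bidders over all 3 lots is Santos→Lot G ($175), Osei→Lot F ($141), total $316.
VCG payment = (others' best without Jensen) − (others' welfare with Jensen) = 316 − 308 = $8.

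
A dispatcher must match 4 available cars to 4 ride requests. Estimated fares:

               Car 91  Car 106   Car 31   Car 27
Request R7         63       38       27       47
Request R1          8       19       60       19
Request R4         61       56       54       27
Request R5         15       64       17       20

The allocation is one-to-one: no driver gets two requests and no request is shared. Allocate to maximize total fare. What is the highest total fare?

Maximum total: $232

Optimal: Car 91→Request R4 ($61), Car 106→Request R5 ($64), Car 31→Request R1 ($60), Car 27→Request R7 ($47) — total 61+64+60+47 = $232.
Row-greedy (each driver in turn takes its best remaining request) gives $214, worse by 18.
Swapping Car 106↔Car 27 (Car 106→Request R7 $38, Car 27→Request R5 $20) loses 53.
No other one-to-one assignment exceeds $232.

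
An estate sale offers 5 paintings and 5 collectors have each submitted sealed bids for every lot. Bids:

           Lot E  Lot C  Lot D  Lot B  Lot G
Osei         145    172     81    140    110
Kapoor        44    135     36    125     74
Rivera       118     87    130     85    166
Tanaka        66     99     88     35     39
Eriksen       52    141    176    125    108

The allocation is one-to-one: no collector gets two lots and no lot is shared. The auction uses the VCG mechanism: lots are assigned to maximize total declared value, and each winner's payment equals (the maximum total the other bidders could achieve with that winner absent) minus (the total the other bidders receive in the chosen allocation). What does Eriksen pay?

Eriksen pays $16.

Efficient allocation: Osei→Lot E ($145), Kapoor→Lot B ($125), Rivera→Lot G ($166), Tanaka→Lot C ($99), Eriksen→Lot D ($176); total welfare W = $711.
Eriksen receives Lot D at value $176, so the others get W − 176 = $535.
Without Eriksen: best allocation of the remaining 4 bidders over all 5 lots is Osei→Lot C ($172), Kapoor→Lot B ($125), Rivera→Lot G ($166), Tanaka→Lot D ($88), total $551.
VCG payment = (others' best without Eriksen) − (others' welfare with Eriksen) = 551 − 535 = $16.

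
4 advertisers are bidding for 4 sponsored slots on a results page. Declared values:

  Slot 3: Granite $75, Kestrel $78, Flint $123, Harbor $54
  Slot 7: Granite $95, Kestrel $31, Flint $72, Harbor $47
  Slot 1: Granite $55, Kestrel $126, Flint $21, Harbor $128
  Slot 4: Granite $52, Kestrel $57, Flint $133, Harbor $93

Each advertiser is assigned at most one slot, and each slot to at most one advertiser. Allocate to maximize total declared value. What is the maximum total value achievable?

Optimal: Granite→Slot 7 ($95), Kestrel→Slot 1 ($126), Flint→Slot 3 ($123), Harbor→Slot 4 ($93) — total 95+126+123+93 = $437.
Max-entry greedy (repeatedly take the single best remaining cell) gives $434, worse by 3.
Next-best assignment: Granite→Slot 7, Kestrel→Slot 3, Flint→Slot 4, Harbor→Slot 1 = $434.
Swapping Granite↔Flint (Granite→Slot 3 $75, Flint→Slot 7 $72) loses 71.
No other one-to-one assignment exceeds $437.

Maximum total: $437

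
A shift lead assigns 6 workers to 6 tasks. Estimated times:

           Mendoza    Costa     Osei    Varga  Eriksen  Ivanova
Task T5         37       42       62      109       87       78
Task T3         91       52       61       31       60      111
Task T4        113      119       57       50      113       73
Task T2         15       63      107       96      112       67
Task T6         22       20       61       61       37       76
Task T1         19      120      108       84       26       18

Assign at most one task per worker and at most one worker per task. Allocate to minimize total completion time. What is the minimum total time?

Minimum total: 200 min

This is the linear assignment problem.
Optimal: Mendoza→Task T2 (15 min), Costa→Task T5 (42 min), Osei→Task T4 (57 min), Varga→Task T3 (31 min), Eriksen→Task T6 (37 min), Ivanova→Task T1 (18 min) — total 15+42+57+31+37+18 = 200 min.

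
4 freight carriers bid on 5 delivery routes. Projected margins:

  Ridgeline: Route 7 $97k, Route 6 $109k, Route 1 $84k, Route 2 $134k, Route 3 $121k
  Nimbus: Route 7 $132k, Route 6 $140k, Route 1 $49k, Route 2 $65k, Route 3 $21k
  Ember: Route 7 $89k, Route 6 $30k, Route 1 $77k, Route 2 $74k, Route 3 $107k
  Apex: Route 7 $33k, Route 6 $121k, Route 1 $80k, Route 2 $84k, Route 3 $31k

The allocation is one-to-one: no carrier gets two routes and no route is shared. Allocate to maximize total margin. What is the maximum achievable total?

Maximum total: $494k

Optimal: Ridgeline→Route 2 ($134k), Nimbus→Route 7 ($132k), Ember→Route 3 ($107k), Apex→Route 6 ($121k) — total 134+132+107+121 = $494k.
Max-entry greedy (repeatedly take the single best remaining cell) gives $461k, worse by 33.
Next-best assignment: Ridgeline→Route 2, Nimbus→Route 7, Ember→Route 1, Apex→Route 6 = $464k.
Swapping Nimbus↔Ridgeline (Nimbus→Route 2 $65k, Ridgeline→Route 7 $97k) loses 104.
No other one-to-one assignment exceeds $494k.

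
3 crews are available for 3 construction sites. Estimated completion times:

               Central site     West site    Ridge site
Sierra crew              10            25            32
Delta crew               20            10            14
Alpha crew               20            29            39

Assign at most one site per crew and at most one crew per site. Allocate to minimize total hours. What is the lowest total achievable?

Optimal: Sierra crew→Central site (10 hours), Delta crew→Ridge site (14 hours), Alpha crew→West site (29 hours) — total 10+14+29 = 53 hours.
Min-entry greedy (repeatedly take the single cheapest remaining cell) gives 59 hours, worse by 6.
Next-best assignment: Sierra crew→Central site, Delta crew→West site, Alpha crew→Ridge site = 59 hours.
Swapping Sierra crew↔Alpha crew (Sierra crew→West site 25 hours, Alpha crew→Central site 20 hours) adds 6.
No other one-to-one assignment undercuts 53 hours.

Minimum total: 53 hours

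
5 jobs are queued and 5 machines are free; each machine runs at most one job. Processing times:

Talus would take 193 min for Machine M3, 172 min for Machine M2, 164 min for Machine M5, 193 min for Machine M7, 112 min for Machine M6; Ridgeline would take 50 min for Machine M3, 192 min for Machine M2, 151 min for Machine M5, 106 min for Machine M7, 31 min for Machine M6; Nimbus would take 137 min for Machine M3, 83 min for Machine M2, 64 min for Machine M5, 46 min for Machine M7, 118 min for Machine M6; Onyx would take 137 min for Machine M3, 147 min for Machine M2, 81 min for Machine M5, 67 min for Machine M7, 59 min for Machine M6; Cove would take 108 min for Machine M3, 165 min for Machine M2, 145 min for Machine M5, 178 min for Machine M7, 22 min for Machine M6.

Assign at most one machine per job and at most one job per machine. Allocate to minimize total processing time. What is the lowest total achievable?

This is a one-to-one assignment (minimum-cost bipartite matching).
Optimal: Talus→Machine M2 (172 min), Ridgeline→Machine M3 (50 min), Nimbus→Machine M7 (46 min), Onyx→Machine M5 (81 min), Cove→Machine M6 (22 min) — total 172+50+46+81+22 = 371 min.
Row-greedy (each job in turn takes its cheapest remaining machine) gives 454 min, worse by 83.
Checked against all permutations: 371 min is optimal.

Min total: 371 min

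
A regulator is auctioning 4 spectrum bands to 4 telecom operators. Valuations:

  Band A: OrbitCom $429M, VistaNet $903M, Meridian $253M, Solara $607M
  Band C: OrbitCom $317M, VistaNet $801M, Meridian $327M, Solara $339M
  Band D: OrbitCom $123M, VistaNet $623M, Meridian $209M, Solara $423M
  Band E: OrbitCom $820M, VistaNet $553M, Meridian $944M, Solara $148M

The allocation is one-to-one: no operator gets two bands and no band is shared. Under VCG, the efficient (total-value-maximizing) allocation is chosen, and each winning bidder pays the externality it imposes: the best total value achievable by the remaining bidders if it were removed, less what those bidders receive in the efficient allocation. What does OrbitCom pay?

Efficient allocation: OrbitCom→Band A ($429M), VistaNet→Band C ($801M), Meridian→Band E ($944M), Solara→Band D ($423M); total welfare W = $2597M.
OrbitCom receives Band A at value $429M, so the others get W − 429 = $2168M.
Without OrbitCom: best allocation of the remaining 3 bidders over all 4 bands is VistaNet→Band C ($801M), Meridian→Band E ($944M), Solara→Band A ($607M), total $2352M.
VCG payment = (others' best without OrbitCom) − (others' welfare with OrbitCom) = 2352 − 2168 = $184M.

OrbitCom pays $184M.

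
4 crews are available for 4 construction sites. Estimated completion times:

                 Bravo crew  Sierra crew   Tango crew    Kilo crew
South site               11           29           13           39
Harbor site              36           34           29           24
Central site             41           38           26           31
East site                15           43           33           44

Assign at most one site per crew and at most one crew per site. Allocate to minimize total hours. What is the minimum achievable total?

This is a one-to-one assignment (minimum-cost bipartite matching).
Optimal: Bravo crew→East site (15 hours), Sierra crew→Central site (38 hours), Tango crew→South site (13 hours), Kilo crew→Harbor site (24 hours) — total 15+38+13+24 = 90 hours.
Row-greedy (each crew in turn takes its cheapest remaining site) gives 115 hours, worse by 25.
No other one-to-one assignment undercuts 90 hours.

Min total: 90 hours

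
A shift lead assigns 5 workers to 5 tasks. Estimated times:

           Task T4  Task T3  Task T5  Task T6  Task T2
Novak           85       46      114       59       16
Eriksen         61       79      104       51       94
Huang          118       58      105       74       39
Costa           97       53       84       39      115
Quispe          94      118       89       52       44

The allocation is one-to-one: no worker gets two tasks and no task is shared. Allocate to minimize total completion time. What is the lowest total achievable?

Treat this as an assignment problem: match each worker to one task.
Optimal: Novak→Task T2 (16 min), Eriksen→Task T4 (61 min), Huang→Task T3 (58 min), Costa→Task T6 (39 min), Quispe→Task T5 (89 min) — total 16+61+58+39+89 = 263 min.
Row-greedy (each worker in turn takes its cheapest remaining task) gives 303 min, worse by 40.
Next-best assignment: Novak→Task T2, Eriksen→Task T4, Huang→Task T3, Costa→Task T5, Quispe→Task T6 = 271 min.
No other one-to-one assignment undercuts 263 min.

Min total: 263 min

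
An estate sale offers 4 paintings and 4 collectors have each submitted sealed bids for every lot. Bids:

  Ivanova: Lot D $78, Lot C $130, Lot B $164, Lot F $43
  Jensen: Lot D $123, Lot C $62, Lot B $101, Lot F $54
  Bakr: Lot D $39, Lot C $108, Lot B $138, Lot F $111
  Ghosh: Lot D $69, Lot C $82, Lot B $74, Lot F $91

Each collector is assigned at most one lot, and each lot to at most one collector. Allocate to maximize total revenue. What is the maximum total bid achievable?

Optimal: Ivanova→Lot B ($164), Jensen→Lot D ($123), Bakr→Lot C ($108), Ghosh→Lot F ($91) — total 164+123+108+91 = $486.
Max-entry greedy (repeatedly take the single best remaining cell) gives $480, worse by 6.
Every other assignment is strictly worse.

Maximum total: $486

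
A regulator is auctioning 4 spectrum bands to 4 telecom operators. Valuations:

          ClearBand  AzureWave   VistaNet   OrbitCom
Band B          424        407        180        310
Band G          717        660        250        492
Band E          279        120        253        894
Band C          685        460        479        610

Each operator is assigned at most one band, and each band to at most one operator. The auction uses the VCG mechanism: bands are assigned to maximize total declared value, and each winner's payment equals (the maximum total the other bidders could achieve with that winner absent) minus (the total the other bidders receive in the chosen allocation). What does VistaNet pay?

Efficient allocation: ClearBand→Band G ($717M), AzureWave→Band B ($407M), VistaNet→Band C ($479M), OrbitCom→Band E ($894M); total welfare W = $2497M.
VistaNet receives Band C at value $479M, so the others get W − 479 = $2018M.
Without VistaNet: best allocation of the remaining 3 bidders over all 4 bands is ClearBand→Band C ($685M), AzureWave→Band G ($660M), OrbitCom→Band E ($894M), total $2239M.
VCG payment = (others' best without VistaNet) − (others' welfare with VistaNet) = 2239 − 2018 = $221M.

VistaNet pays $221M.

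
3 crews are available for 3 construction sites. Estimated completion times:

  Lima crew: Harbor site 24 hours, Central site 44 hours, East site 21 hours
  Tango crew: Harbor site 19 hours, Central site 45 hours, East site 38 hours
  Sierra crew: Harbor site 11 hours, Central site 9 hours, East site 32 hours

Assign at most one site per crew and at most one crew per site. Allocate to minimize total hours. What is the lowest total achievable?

Optimal: Lima crew→East site (21 hours), Tango crew→Harbor site (19 hours), Sierra crew→Central site (9 hours) — total 21+19+9 = 49 hours.
Next-best assignment: Lima crew→Harbor site, Tango crew→East site, Sierra crew→Central site = 71 hours.

Min total: 49 hours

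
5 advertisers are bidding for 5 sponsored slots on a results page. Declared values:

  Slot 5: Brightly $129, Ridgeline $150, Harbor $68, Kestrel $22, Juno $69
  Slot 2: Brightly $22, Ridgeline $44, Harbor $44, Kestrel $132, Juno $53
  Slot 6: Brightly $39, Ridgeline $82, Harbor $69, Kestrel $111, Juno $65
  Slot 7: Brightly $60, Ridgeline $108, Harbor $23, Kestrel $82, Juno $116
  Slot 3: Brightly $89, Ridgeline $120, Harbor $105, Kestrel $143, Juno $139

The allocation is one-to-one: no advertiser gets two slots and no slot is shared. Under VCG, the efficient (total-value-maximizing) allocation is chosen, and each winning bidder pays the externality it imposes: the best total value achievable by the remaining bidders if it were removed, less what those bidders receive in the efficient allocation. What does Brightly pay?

Efficient allocation: Brightly→Slot 5 ($129), Ridgeline→Slot 7 ($108), Harbor→Slot 6 ($69), Kestrel→Slot 2 ($132), Juno→Slot 3 ($139); total welfare W = $577.
Brightly receives Slot 5 at value $129, so the others get W − 129 = $448.
Without Brightly: best allocation of the remaining 4 bidders over all 5 slots is Ridgeline→Slot 5 ($150), Harbor→Slot 3 ($105), Kestrel→Slot 2 ($132), Juno→Slot 7 ($116), total $503.
VCG payment = (others' best without Brightly) − (others' welfare with Brightly) = 503 − 448 = $55.

Brightly pays $55.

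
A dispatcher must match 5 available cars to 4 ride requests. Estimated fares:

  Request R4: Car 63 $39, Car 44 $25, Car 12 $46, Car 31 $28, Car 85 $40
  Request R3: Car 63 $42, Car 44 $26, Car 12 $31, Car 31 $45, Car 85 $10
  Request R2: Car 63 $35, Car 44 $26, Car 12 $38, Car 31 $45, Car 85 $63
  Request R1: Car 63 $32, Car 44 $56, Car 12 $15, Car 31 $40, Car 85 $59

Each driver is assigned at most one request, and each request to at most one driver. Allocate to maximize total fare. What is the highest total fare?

Maximum total: $210

Treat this as an assignment problem: match each driver to one request.
Optimal: Car 12→Request R4 ($46), Car 31→Request R3 ($45), Car 85→Request R2 ($63), Car 44→Request R1 ($56) — total 46+45+63+56 = $210.
Row-greedy (each driver in turn takes its best remaining request) gives $189, worse by 21.
Swapping Car 31↔Car 44 (Car 31→Request R1 $40, Car 44→Request R3 $26) loses 35.
No other one-to-one assignment exceeds $210.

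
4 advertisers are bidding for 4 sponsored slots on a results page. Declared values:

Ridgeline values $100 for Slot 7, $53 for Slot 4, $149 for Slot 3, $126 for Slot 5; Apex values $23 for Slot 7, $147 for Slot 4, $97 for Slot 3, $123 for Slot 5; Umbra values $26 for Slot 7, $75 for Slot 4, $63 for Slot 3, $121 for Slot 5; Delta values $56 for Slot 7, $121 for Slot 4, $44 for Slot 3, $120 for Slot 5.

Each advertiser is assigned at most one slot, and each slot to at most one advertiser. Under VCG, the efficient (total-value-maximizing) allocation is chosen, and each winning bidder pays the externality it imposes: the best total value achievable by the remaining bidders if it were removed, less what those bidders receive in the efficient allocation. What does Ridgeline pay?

Efficient allocation: Ridgeline→Slot 3 ($149), Apex→Slot 4 ($147), Umbra→Slot 5 ($121), Delta→Slot 7 ($56); total welfare W = $473.
Ridgeline receives Slot 3 at value $149, so the others get W − 149 = $324.
Without Ridgeline: best allocation of the remaining 3 bidders over all 4 slots is Apex→Slot 3 ($97), Umbra→Slot 5 ($121), Delta→Slot 4 ($121), total $339.
VCG payment = (others' best without Ridgeline) − (others' welfare with Ridgeline) = 339 − 324 = $15.

Ridgeline pays $15.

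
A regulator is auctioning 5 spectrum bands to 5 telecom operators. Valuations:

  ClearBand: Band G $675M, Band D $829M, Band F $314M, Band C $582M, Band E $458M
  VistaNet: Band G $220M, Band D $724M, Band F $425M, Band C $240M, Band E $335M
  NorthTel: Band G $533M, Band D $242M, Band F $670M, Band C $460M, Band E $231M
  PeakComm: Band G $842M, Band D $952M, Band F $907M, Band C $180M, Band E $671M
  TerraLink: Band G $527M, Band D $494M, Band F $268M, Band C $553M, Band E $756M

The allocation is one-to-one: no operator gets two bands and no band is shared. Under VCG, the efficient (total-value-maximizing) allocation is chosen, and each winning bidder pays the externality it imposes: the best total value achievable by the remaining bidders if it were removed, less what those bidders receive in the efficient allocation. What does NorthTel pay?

NorthTel pays $158M.

Efficient allocation: ClearBand→Band C ($582M), VistaNet→Band D ($724M), NorthTel→Band F ($670M), PeakComm→Band G ($842M), TerraLink→Band E ($756M); total welfare W = $3574M.
NorthTel receives Band F at value $670M, so the others get W − 670 = $2904M.
Without NorthTel: best allocation of the remaining 4 bidders over all 5 bands is ClearBand→Band G ($675M), VistaNet→Band D ($724M), PeakComm→Band F ($907M), TerraLink→Band E ($756M), total $3062M.
VCG payment = (others' best without NorthTel) − (others' welfare with NorthTel) = 3062 − 2904 = $158M.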